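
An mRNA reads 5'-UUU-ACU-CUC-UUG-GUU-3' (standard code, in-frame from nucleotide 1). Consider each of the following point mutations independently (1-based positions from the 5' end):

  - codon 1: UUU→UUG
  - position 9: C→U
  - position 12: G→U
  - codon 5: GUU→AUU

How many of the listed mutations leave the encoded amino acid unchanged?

Codon 1: UUU (Phe) → UUG (Leu) — missense.
Codon 3: CUC (Leu) → CUU (Leu) — synonymous.
Codon 4: UUG (Leu) → UUU (Phe) — missense.
Codon 5: GUU (Val) → AUU (Ile) — missense.
Synonymous: 1 of 4.

1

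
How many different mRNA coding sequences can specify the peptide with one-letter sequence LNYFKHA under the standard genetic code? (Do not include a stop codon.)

768

Leu: 6 codons.
Asn: 2 codons.
Tyr: 2 codons.
Phe: 2 codons.
Lys: 2 codons.
His: 2 codons.
Ala: 4 codons.
6 × 2 × 2 × 2 × 2 × 2 × 4 = 768.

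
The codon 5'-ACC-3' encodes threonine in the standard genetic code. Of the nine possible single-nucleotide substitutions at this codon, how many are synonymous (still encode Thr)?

3

Position 1: none → 0 synonymous.
Position 2: none → 0 synonymous.
Position 3: ACU, ACA, ACG → 3 synonymous.
Total: 0 + 0 + 3 = 3.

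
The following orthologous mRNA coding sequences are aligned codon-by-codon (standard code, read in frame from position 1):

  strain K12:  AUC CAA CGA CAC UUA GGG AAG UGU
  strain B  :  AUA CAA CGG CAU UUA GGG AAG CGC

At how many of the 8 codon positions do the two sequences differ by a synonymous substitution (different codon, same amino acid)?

Codon 1: AUC Ile / AUA Ile — synonymous.
Codon 2: CAA Gln / CAA Gln — identical.
Codon 3: CGA Arg / CGG Arg — synonymous.
Codon 4: CAC His / CAU His — synonymous.
Codon 5: UUA Leu / UUA Leu — identical.
Codon 6: GGG Gly / GGG Gly — identical.
Codon 7: AAG Lys / AAG Lys — identical.
Codon 8: UGU Cys / CGC Arg — nonsynonymous.
Synonymous differences: 3.

3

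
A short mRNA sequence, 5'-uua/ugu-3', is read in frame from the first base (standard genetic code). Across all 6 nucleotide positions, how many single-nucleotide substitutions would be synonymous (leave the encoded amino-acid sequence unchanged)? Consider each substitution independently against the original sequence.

3

Codon 1 (UUA, Leu): 2 synonymous substitutions.
Codon 2 (UGU, Cys): 1 synonymous substitution.
Total: 2 + 1 = 3.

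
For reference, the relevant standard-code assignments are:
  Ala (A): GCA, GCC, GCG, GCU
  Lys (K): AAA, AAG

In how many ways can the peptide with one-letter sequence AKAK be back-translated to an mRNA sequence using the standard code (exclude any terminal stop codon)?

64

Ala: 4 codons.
Lys: 2 codons.
Ala: 4 codons.
Lys: 2 codons.
4 × 2 × 4 × 2 = 64.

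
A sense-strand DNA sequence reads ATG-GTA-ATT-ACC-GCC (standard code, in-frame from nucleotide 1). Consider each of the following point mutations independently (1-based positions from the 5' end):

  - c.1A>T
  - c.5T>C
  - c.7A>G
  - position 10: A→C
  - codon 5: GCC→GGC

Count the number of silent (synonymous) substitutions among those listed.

0

Codon 1: ATG (Met) → TTG (Leu) — missense.
Codon 2: GTA (Val) → GCA (Ala) — missense.
Codon 3: ATT (Ile) → GTT (Val) — missense.
Codon 4: ACC (Thr) → CCC (Pro) — missense.
Codon 5: GCC (Ala) → GGC (Gly) — missense.
Synonymous: 0 of 5.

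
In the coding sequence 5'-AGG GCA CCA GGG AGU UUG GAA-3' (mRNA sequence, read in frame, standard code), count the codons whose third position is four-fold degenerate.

3

Codon 1 AGG (Arg): third position 2-fold.
Codon 2 GCA (Ala): third position 4-fold.
Codon 3 CCA (Pro): third position 4-fold.
Codon 4 GGG (Gly): third position 4-fold.
Codon 5 AGU (Ser): third position 2-fold.
Codon 6 UUG (Leu): third position 2-fold.
Codon 7 GAA (Glu): third position 2-fold.
Four-fold degenerate third positions: 3.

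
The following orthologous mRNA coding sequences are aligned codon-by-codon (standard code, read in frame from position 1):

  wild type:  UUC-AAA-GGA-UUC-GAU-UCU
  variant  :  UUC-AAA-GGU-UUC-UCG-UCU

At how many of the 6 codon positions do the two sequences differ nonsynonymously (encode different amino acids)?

1

Codon 1: UUC Phe / UUC Phe — identical.
Codon 2: AAA Lys / AAA Lys — identical.
Codon 3: GGA Gly / GGU Gly — synonymous.
Codon 4: UUC Phe / UUC Phe — identical.
Codon 5: GAU Asp / UCG Ser — nonsynonymous.
Codon 6: UCU Ser / UCU Ser — identical.
Nonsynonymous differences: 1.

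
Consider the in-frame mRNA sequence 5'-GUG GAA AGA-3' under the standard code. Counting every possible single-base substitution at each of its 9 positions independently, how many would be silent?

6

Codon 1 (GUG, Val): 3 synonymous substitutions.
Codon 2 (GAA, Glu): 1 synonymous substitution.
Codon 3 (AGA, Arg): 2 synonymous substitutions.
Total: 3 + 1 + 2 = 6.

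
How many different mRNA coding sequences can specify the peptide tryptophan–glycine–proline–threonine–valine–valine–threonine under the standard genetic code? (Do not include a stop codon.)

4096

Trp: 1 codon.
Gly: 4 codons.
Pro: 4 codons.
Thr: 4 codons.
Val: 4 codons.
Val: 4 codons.
Thr: 4 codons.
1 × 4 × 4 × 4 × 4 × 4 × 4 = 4096.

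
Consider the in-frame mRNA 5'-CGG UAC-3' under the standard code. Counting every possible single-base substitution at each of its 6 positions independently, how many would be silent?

5

Codon 1 (CGG, Arg): 4 synonymous substitutions.
Codon 2 (UAC, Tyr): 1 synonymous substitution.
Total: 4 + 1 = 5.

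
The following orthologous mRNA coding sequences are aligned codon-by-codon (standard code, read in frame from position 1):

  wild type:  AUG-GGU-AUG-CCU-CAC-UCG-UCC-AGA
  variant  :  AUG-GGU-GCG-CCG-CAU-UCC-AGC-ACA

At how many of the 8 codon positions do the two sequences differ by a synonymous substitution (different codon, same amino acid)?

4

Codon 1: AUG Met / AUG Met — identical.
Codon 2: GGU Gly / GGU Gly — identical.
Codon 3: AUG Met / GCG Ala — nonsynonymous.
Codon 4: CCU Pro / CCG Pro — synonymous.
Codon 5: CAC His / CAU His — synonymous.
Codon 6: UCG Ser / UCC Ser — synonymous.
Codon 7: UCC Ser / AGC Ser — synonymous.
Codon 8: AGA Arg / ACA Thr — nonsynonymous.
Synonymous differences: 4.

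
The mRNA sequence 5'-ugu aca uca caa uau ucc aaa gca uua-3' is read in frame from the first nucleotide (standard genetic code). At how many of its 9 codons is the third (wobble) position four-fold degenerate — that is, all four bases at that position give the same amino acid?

4

Codon 1 UGU (Cys): third position 2-fold.
Codon 2 ACA (Thr): third position 4-fold.
Codon 3 UCA (Ser): third position 4-fold.
Codon 4 CAA (Gln): third position 2-fold.
Codon 5 UAU (Tyr): third position 2-fold.
Codon 6 UCC (Ser): third position 4-fold.
Codon 7 AAA (Lys): third position 2-fold.
Codon 8 GCA (Ala): third position 4-fold.
Codon 9 UUA (Leu): third position 2-fold.
Four-fold degenerate third positions: 4.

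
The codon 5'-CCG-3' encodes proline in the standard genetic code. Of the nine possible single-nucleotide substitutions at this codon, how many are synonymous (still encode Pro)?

Position 1: none → 0 synonymous.
Position 2: none → 0 synonymous.
Position 3: CCU, CCC, CCA → 3 synonymous.
Total: 0 + 0 + 3 = 3.

3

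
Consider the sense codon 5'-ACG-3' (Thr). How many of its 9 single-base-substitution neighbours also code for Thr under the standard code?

3

Position 1: none → 0 synonymous.
Position 2: none → 0 synonymous.
Position 3: ACU, ACC, ACA → 3 synonymous.
Total: 0 + 0 + 3 = 3.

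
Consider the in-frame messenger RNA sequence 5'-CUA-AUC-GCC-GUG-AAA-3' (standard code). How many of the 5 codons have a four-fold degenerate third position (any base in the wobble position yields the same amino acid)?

Codon 1 CUA (Leu): third position 4-fold.
Codon 2 AUC (Ile): third position 3-fold.
Codon 3 GCC (Ala): third position 4-fold.
Codon 4 GUG (Val): third position 4-fold.
Codon 5 AAA (Lys): third position 2-fold.
Four-fold degenerate third positions: 3.

3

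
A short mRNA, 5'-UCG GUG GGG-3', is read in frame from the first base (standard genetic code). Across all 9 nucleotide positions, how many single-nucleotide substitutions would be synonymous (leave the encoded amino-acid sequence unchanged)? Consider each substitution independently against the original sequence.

9

Codon 1 (UCG, Ser): 3 synonymous substitutions.
Codon 2 (GUG, Val): 3 synonymous substitutions.
Codon 3 (GGG, Gly): 3 synonymous substitutions.
Total: 3 + 3 + 3 = 9.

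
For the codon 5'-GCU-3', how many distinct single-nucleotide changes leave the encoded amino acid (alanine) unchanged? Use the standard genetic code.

Position 1: none → 0 synonymous.
Position 2: none → 0 synonymous.
Position 3: GCC, GCA, GCG → 3 synonymous.
Total: 0 + 0 + 3 = 3.

3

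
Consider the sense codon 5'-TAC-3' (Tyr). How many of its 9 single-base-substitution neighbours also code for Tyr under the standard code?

1

Position 1: none → 0 synonymous.
Position 2: none → 0 synonymous.
Position 3: TAT → 1 synonymous.
Total: 0 + 0 + 1 = 1.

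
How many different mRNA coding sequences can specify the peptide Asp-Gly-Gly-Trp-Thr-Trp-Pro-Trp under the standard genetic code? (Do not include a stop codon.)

512

Asp: 2 codons.
Gly: 4 codons.
Gly: 4 codons.
Trp: 1 codon.
Thr: 4 codons.
Trp: 1 codon.
Pro: 4 codons.
Trp: 1 codon.
2 × 4 × 4 × 1 × 4 × 1 × 4 × 1 = 512.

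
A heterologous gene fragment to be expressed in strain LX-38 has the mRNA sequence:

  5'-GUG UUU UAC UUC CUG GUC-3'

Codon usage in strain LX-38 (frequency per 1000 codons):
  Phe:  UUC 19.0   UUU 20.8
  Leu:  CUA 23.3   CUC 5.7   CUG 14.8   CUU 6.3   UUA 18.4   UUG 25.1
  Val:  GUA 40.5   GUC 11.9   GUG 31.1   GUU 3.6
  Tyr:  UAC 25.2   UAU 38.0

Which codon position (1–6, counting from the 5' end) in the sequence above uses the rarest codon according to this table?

Codon 1 GUG (Val): 31.1 per 1000.
Codon 2 UUU (Phe): 20.8 per 1000.
Codon 3 UAC (Tyr): 25.2 per 1000.
Codon 4 UUC (Phe): 19.0 per 1000.
Codon 5 CUG (Leu): 14.8 per 1000.
Codon 6 GUC (Val): 11.9 per 1000.
Lowest frequency is 11.9 at codon 6.

6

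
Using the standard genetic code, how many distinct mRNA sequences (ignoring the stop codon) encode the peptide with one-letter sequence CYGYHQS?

Cys: 2 codons.
Tyr: 2 codons.
Gly: 4 codons.
Tyr: 2 codons.
His: 2 codons.
Gln: 2 codons.
Ser: 6 codons.
2 × 2 × 4 × 2 × 2 × 2 × 6 = 768.

768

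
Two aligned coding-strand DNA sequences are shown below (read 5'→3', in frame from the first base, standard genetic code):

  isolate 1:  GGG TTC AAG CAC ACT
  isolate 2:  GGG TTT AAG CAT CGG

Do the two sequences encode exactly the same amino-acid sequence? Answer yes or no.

no

Codon 1: GGG Gly / GGG Gly — identical.
Codon 2: TTC Phe / TTT Phe — synonymous.
Codon 3: AAG Lys / AAG Lys — identical.
Codon 4: CAC His / CAT His — synonymous.
Codon 5: ACT Thr / CGG Arg — nonsynonymous.
Nonsynonymous differences: 1 → different protein.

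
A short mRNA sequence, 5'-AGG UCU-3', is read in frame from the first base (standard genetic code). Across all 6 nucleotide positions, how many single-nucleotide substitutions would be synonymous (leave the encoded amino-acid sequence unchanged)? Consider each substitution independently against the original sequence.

5

Codon 1 (AGG, Arg): 2 synonymous substitutions.
Codon 2 (UCU, Ser): 3 synonymous substitutions.
Total: 2 + 3 = 5.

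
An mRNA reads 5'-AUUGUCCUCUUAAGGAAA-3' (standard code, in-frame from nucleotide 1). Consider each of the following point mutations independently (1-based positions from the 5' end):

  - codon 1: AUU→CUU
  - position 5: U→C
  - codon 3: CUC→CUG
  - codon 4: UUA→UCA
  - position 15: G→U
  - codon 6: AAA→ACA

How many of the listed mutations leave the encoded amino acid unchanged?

1

Codon 1: AUU (Ile) → CUU (Leu) — missense.
Codon 2: GUC (Val) → GCC (Ala) — missense.
Codon 3: CUC (Leu) → CUG (Leu) — synonymous.
Codon 4: UUA (Leu) → UCA (Ser) — missense.
Codon 5: AGG (Arg) → AGU (Ser) — missense.
Codon 6: AAA (Lys) → ACA (Thr) — missense.
Synonymous: 1 of 6.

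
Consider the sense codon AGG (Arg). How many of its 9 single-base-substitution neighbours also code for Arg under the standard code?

Position 1: CGG → 1 synonymous.
Position 2: none → 0 synonymous.
Position 3: AGA → 1 synonymous.
Total: 1 + 0 + 1 = 2.

2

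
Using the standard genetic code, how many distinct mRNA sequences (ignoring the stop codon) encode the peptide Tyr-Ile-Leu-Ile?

108

Tyr: 2 codons.
Ile: 3 codons.
Leu: 6 codons.
Ile: 3 codons.
2 × 3 × 6 × 3 = 108.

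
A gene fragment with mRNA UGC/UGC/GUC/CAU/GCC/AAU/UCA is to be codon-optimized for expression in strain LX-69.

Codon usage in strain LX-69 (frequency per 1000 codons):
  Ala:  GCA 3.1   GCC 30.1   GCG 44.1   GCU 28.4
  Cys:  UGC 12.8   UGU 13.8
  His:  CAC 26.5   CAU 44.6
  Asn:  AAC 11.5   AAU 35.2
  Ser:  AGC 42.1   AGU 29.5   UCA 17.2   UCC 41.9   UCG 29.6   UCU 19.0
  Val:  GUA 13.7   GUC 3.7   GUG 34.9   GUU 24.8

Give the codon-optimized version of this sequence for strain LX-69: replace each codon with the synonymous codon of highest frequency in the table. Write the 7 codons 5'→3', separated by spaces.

UGU UGU GUG CAU GCG AAU AGC

Codon 1 (Cys): best is UGU at 13.8.
Codon 2 (Cys): best is UGU at 13.8.
Codon 3 (Val): best is GUG at 34.9.
Codon 4 (His): best is CAU at 44.6.
Codon 5 (Ala): best is GCG at 44.1.
Codon 6 (Asn): best is AAU at 35.2.
Codon 7 (Ser): best is AGC at 42.1.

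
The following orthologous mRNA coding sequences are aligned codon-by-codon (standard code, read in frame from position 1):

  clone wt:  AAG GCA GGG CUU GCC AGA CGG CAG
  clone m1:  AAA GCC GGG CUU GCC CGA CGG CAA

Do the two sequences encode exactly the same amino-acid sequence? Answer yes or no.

yes

Codon 1: AAG Lys / AAA Lys — synonymous.
Codon 2: GCA Ala / GCC Ala — synonymous.
Codon 3: GGG Gly / GGG Gly — identical.
Codon 4: CUU Leu / CUU Leu — identical.
Codon 5: GCC Ala / GCC Ala — identical.
Codon 6: AGA Arg / CGA Arg — synonymous.
Codon 7: CGG Arg / CGG Arg — identical.
Codon 8: CAG Gln / CAA Gln — synonymous.
Nonsynonymous differences: 0 → same protein.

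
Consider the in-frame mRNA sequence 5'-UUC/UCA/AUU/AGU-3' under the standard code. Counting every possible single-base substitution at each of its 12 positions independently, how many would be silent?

7

Codon 1 (UUC, Phe): 1 synonymous substitution.
Codon 2 (UCA, Ser): 3 synonymous substitutions.
Codon 3 (AUU, Ile): 2 synonymous substitutions.
Codon 4 (AGU, Ser): 1 synonymous substitution.
Total: 1 + 3 + 2 + 1 = 7.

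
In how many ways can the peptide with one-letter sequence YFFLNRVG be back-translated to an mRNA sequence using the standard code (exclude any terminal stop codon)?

Tyr: 2 codons.
Phe: 2 codons.
Phe: 2 codons.
Leu: 6 codons.
Asn: 2 codons.
Arg: 6 codons.
Val: 4 codons.
Gly: 4 codons.
2 × 2 × 2 × 6 × 2 × 6 × 4 × 4 = 9216.

9216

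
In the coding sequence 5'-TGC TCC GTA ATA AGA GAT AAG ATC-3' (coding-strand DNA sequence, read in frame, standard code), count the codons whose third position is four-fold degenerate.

2

Codon 1 TGC (Cys): third position 2-fold.
Codon 2 TCC (Ser): third position 4-fold.
Codon 3 GTA (Val): third position 4-fold.
Codon 4 ATA (Ile): third position 3-fold.
Codon 5 AGA (Arg): third position 2-fold.
Codon 6 GAT (Asp): third position 2-fold.
Codon 7 AAG (Lys): third position 2-fold.
Codon 8 ATC (Ile): third position 3-fold.
Four-fold degenerate third positions: 2.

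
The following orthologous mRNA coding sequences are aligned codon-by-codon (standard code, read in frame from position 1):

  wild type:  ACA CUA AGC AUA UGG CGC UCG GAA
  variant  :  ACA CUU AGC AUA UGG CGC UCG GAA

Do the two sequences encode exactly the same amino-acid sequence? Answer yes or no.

Codon 1: ACA Thr / ACA Thr — identical.
Codon 2: CUA Leu / CUU Leu — synonymous.
Codon 3: AGC Ser / AGC Ser — identical.
Codon 4: AUA Ile / AUA Ile — identical.
Codon 5: UGG Trp / UGG Trp — identical.
Codon 6: CGC Arg / CGC Arg — identical.
Codon 7: UCG Ser / UCG Ser — identical.
Codon 8: GAA Glu / GAA Glu — identical.
Nonsynonymous differences: 0 → same protein.

yes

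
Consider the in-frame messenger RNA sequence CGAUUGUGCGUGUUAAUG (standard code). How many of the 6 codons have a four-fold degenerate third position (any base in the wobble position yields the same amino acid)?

Codon 1 CGA (Arg): third position 4-fold.
Codon 2 UUG (Leu): third position 2-fold.
Codon 3 UGC (Cys): third position 2-fold.
Codon 4 GUG (Val): third position 4-fold.
Codon 5 UUA (Leu): third position 2-fold.
Codon 6 AUG (Met): third position 1-fold.
Four-fold degenerate third positions: 2.

2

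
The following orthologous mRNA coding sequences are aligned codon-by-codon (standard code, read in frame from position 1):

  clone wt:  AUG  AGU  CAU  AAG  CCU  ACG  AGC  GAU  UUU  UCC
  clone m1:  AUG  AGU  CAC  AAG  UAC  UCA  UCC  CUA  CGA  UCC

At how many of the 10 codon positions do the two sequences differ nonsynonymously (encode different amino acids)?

Codon 1: AUG Met / AUG Met — identical.
Codon 2: AGU Ser / AGU Ser — identical.
Codon 3: CAU His / CAC His — synonymous.
Codon 4: AAG Lys / AAG Lys — identical.
Codon 5: CCU Pro / UAC Tyr — nonsynonymous.
Codon 6: ACG Thr / UCA Ser — nonsynonymous.
Codon 7: AGC Ser / UCC Ser — synonymous.
Codon 8: GAU Asp / CUA Leu — nonsynonymous.
Codon 9: UUU Phe / CGA Arg — nonsynonymous.
Codon 10: UCC Ser / UCC Ser — identical.
Nonsynonymous differences: 4.

4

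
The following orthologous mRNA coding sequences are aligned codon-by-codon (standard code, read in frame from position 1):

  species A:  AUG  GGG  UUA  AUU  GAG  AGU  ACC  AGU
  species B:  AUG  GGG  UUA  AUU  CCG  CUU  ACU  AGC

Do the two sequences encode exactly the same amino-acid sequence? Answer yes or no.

no

Codon 1: AUG Met / AUG Met — identical.
Codon 2: GGG Gly / GGG Gly — identical.
Codon 3: UUA Leu / UUA Leu — identical.
Codon 4: AUU Ile / AUU Ile — identical.
Codon 5: GAG Glu / CCG Pro — nonsynonymous.
Codon 6: AGU Ser / CUU Leu — nonsynonymous.
Codon 7: ACC Thr / ACU Thr — synonymous.
Codon 8: AGU Ser / AGC Ser — synonymous.
Nonsynonymous differences: 2 → different protein.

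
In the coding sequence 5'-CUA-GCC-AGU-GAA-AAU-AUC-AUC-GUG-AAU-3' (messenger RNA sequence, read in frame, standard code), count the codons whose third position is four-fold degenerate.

3

Codon 1 CUA (Leu): third position 4-fold.
Codon 2 GCC (Ala): third position 4-fold.
Codon 3 AGU (Ser): third position 2-fold.
Codon 4 GAA (Glu): third position 2-fold.
Codon 5 AAU (Asn): third position 2-fold.
Codon 6 AUC (Ile): third position 3-fold.
Codon 7 AUC (Ile): third position 3-fold.
Codon 8 GUG (Val): third position 4-fold.
Codon 9 AAU (Asn): third position 2-fold.
Four-fold degenerate third positions: 3.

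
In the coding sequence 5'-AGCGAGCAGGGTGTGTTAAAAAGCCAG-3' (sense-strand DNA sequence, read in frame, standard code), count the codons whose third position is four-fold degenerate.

Codon 1 AGC (Ser): third position 2-fold.
Codon 2 GAG (Glu): third position 2-fold.
Codon 3 CAG (Gln): third position 2-fold.
Codon 4 GGT (Gly): third position 4-fold.
Codon 5 GTG (Val): third position 4-fold.
Codon 6 TTA (Leu): third position 2-fold.
Codon 7 AAA (Lys): third position 2-fold.
Codon 8 AGC (Ser): third position 2-fold.
Codon 9 CAG (Gln): third position 2-fold.
Four-fold degenerate third positions: 2.

2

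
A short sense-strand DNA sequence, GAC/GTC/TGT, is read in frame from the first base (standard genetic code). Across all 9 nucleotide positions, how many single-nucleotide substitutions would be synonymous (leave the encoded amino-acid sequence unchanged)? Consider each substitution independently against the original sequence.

5

Codon 1 (GAC, Asp): 1 synonymous substitution.
Codon 2 (GTC, Val): 3 synonymous substitutions.
Codon 3 (TGT, Cys): 1 synonymous substitution.
Total: 1 + 3 + 1 = 5.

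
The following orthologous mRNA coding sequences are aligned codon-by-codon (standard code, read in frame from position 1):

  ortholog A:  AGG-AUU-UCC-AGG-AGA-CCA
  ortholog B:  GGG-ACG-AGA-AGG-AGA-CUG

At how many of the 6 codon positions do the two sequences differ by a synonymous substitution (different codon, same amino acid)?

0

Codon 1: AGG Arg / GGG Gly — nonsynonymous.
Codon 2: AUU Ile / ACG Thr — nonsynonymous.
Codon 3: UCC Ser / AGA Arg — nonsynonymous.
Codon 4: AGG Arg / AGG Arg — identical.
Codon 5: AGA Arg / AGA Arg — identical.
Codon 6: CCA Pro / CUG Leu — nonsynonymous.
Synonymous differences: 0.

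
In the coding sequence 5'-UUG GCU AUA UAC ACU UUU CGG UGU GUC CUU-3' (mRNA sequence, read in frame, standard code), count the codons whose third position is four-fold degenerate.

5

Codon 1 UUG (Leu): third position 2-fold.
Codon 2 GCU (Ala): third position 4-fold.
Codon 3 AUA (Ile): third position 3-fold.
Codon 4 UAC (Tyr): third position 2-fold.
Codon 5 ACU (Thr): third position 4-fold.
Codon 6 UUU (Phe): third position 2-fold.
Codon 7 CGG (Arg): third position 4-fold.
Codon 8 UGU (Cys): third position 2-fold.
Codon 9 GUC (Val): third position 4-fold.
Codon 10 CUU (Leu): third position 4-fold.
Four-fold degenerate third positions: 5.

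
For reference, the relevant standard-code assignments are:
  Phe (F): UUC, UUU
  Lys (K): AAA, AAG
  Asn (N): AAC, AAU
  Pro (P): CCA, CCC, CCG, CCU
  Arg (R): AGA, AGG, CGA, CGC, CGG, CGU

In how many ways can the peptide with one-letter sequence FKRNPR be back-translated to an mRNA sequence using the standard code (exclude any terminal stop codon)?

Phe: 2 codons.
Lys: 2 codons.
Arg: 6 codons.
Asn: 2 codons.
Pro: 4 codons.
Arg: 6 codons.
2 × 2 × 6 × 2 × 4 × 6 = 1152.

1152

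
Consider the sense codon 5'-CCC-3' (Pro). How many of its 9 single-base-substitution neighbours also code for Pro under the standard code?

Position 1: none → 0 synonymous.
Position 2: none → 0 synonymous.
Position 3: CCU, CCA, CCG → 3 synonymous.
Total: 0 + 0 + 3 = 3.

3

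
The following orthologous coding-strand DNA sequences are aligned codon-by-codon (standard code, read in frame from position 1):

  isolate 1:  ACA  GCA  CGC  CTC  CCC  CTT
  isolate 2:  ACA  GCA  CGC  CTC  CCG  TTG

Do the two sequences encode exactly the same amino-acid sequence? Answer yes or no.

yes

Codon 1: ACA Thr / ACA Thr — identical.
Codon 2: GCA Ala / GCA Ala — identical.
Codon 3: CGC Arg / CGC Arg — identical.
Codon 4: CTC Leu / CTC Leu — identical.
Codon 5: CCC Pro / CCG Pro — synonymous.
Codon 6: CTT Leu / TTG Leu — synonymous.
Nonsynonymous differences: 0 → same protein.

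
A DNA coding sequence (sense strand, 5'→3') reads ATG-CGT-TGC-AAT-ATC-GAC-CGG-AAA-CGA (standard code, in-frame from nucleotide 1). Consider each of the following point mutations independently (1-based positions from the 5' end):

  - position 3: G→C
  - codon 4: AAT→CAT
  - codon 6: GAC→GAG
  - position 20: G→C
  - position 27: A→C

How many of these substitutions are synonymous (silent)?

1

Codon 1: ATG (Met) → ATC (Ile) — missense.
Codon 4: AAT (Asn) → CAT (His) — missense.
Codon 6: GAC (Asp) → GAG (Glu) — missense.
Codon 7: CGG (Arg) → CCG (Pro) — missense.
Codon 9: CGA (Arg) → CGC (Arg) — synonymous.
Synonymous: 1 of 5.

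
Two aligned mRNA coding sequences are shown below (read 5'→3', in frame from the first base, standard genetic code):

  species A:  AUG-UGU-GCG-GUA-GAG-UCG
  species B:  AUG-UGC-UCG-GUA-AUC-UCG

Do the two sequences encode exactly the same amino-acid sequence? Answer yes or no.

no

Codon 1: AUG Met / AUG Met — identical.
Codon 2: UGU Cys / UGC Cys — synonymous.
Codon 3: GCG Ala / UCG Ser — nonsynonymous.
Codon 4: GUA Val / GUA Val — identical.
Codon 5: GAG Glu / AUC Ile — nonsynonymous.
Codon 6: UCG Ser / UCG Ser — identical.
Nonsynonymous differences: 2 → different protein.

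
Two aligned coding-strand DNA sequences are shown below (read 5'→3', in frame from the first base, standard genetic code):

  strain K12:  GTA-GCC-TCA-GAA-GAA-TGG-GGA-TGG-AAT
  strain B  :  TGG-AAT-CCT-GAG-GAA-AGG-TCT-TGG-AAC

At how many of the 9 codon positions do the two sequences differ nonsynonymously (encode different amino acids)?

Codon 1: GTA Val / TGG Trp — nonsynonymous.
Codon 2: GCC Ala / AAT Asn — nonsynonymous.
Codon 3: TCA Ser / CCT Pro — nonsynonymous.
Codon 4: GAA Glu / GAG Glu — synonymous.
Codon 5: GAA Glu / GAA Glu — identical.
Codon 6: TGG Trp / AGG Arg — nonsynonymous.
Codon 7: GGA Gly / TCT Ser — nonsynonymous.
Codon 8: TGG Trp / TGG Trp — identical.
Codon 9: AAT Asn / AAC Asn — synonymous.
Nonsynonymous differences: 5.

5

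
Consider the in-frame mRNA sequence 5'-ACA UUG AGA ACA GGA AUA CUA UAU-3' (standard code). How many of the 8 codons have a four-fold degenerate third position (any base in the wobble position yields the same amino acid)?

4

Codon 1 ACA (Thr): third position 4-fold.
Codon 2 UUG (Leu): third position 2-fold.
Codon 3 AGA (Arg): third position 2-fold.
Codon 4 ACA (Thr): third position 4-fold.
Codon 5 GGA (Gly): third position 4-fold.
Codon 6 AUA (Ile): third position 3-fold.
Codon 7 CUA (Leu): third position 4-fold.
Codon 8 UAU (Tyr): third position 2-fold.
Four-fold degenerate third positions: 4.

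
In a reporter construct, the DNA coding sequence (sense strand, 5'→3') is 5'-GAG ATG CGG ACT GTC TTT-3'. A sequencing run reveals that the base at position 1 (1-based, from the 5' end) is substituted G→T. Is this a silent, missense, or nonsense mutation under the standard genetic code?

nonsense

Position 1 falls in codon 1: GAG → Glu.
After the substitution the codon is TAG → Stop.
The new codon is a stop codon, so this is a nonsense mutation.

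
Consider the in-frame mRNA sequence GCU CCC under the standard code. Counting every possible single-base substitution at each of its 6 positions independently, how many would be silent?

Codon 1 (GCU, Ala): 3 synonymous substitutions.
Codon 2 (CCC, Pro): 3 synonymous substitutions.
Total: 3 + 3 = 6.

6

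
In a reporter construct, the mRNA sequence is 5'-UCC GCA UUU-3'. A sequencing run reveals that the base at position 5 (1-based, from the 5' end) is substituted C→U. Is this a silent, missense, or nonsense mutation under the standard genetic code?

missense

Position 5 falls in codon 2: GCA → Ala.
After the substitution the codon is GUA → Val.
Ala ≠ Val, so this is a missense mutation.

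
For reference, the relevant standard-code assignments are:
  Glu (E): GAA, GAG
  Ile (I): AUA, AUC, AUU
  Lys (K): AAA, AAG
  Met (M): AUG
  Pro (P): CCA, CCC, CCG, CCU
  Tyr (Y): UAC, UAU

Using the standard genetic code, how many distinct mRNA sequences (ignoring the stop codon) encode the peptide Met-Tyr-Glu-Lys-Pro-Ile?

96

Met: 1 codon.
Tyr: 2 codons.
Glu: 2 codons.
Lys: 2 codons.
Pro: 4 codons.
Ile: 3 codons.
1 × 2 × 2 × 2 × 4 × 3 = 96.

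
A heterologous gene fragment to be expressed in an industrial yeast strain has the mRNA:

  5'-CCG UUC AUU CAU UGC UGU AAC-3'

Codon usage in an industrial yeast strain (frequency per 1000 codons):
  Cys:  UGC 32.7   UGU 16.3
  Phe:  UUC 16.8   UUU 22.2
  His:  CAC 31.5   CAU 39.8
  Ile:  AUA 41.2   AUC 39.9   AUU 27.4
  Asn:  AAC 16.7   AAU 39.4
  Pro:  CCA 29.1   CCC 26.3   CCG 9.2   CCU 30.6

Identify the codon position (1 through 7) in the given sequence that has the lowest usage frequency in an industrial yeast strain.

Codon 1 CCG (Pro): 9.2 per 1000.
Codon 2 UUC (Phe): 16.8 per 1000.
Codon 3 AUU (Ile): 27.4 per 1000.
Codon 4 CAU (His): 39.8 per 1000.
Codon 5 UGC (Cys): 32.7 per 1000.
Codon 6 UGU (Cys): 16.3 per 1000.
Codon 7 AAC (Asn): 16.7 per 1000.
Lowest frequency is 9.2 at codon 1.

1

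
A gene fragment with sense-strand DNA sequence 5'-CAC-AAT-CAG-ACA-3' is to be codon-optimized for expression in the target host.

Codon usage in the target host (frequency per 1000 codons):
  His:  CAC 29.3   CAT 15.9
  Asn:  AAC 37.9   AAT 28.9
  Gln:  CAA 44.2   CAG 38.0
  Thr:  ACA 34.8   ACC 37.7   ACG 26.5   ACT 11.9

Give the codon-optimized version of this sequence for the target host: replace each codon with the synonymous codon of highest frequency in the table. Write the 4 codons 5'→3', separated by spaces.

CAC AAC CAA ACC

Codon 1 (His): best is CAC at 29.3.
Codon 2 (Asn): best is AAC at 37.9.
Codon 3 (Gln): best is CAA at 44.2.
Codon 4 (Thr): best is ACC at 37.7.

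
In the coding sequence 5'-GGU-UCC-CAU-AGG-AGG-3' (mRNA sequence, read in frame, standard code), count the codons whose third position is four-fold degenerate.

Codon 1 GGU (Gly): third position 4-fold.
Codon 2 UCC (Ser): third position 4-fold.
Codon 3 CAU (His): third position 2-fold.
Codon 4 AGG (Arg): third position 2-fold.
Codon 5 AGG (Arg): third position 2-fold.
Four-fold degenerate third positions: 2.

2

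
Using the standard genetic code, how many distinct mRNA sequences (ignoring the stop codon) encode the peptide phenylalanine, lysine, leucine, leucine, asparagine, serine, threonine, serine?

41472

Phe: 2 codons.
Lys: 2 codons.
Leu: 6 codons.
Leu: 6 codons.
Asn: 2 codons.
Ser: 6 codons.
Thr: 4 codons.
Ser: 6 codons.
2 × 2 × 6 × 6 × 2 × 6 × 4 × 6 = 41472.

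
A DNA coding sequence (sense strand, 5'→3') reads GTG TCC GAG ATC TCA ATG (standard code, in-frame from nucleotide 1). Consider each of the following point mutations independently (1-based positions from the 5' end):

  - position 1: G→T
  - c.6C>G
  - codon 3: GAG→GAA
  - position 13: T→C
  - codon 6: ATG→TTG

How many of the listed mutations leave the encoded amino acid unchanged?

2

Codon 1: GTG (Val) → TTG (Leu) — missense.
Codon 2: TCC (Ser) → TCG (Ser) — synonymous.
Codon 3: GAG (Glu) → GAA (Glu) — synonymous.
Codon 5: TCA (Ser) → CCA (Pro) — missense.
Codon 6: ATG (Met) → TTG (Leu) — missense.
Synonymous: 2 of 5.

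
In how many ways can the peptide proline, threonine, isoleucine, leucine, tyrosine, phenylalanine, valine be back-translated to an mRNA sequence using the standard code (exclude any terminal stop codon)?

4608

Pro: 4 codons.
Thr: 4 codons.
Ile: 3 codons.
Leu: 6 codons.
Tyr: 2 codons.
Phe: 2 codons.
Val: 4 codons.
4 × 4 × 3 × 6 × 2 × 2 × 4 = 4608.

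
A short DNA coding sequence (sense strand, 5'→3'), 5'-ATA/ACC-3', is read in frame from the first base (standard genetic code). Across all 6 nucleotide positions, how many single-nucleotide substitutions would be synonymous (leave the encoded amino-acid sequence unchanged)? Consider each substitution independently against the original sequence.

5

Codon 1 (ATA, Ile): 2 synonymous substitutions.
Codon 2 (ACC, Thr): 3 synonymous substitutions.
Total: 2 + 3 = 5.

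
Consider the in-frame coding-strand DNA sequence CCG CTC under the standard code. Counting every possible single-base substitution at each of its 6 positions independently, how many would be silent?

Codon 1 (CCG, Pro): 3 synonymous substitutions.
Codon 2 (CTC, Leu): 3 synonymous substitutions.
Total: 3 + 3 = 6.

6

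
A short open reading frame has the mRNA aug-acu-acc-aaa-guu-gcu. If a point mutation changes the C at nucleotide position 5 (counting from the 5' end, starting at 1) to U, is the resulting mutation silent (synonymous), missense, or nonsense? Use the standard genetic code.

Position 5 falls in codon 2: ACU → Thr.
After the substitution the codon is AUU → Ile.
Thr ≠ Ile, so this is a missense mutation.

missense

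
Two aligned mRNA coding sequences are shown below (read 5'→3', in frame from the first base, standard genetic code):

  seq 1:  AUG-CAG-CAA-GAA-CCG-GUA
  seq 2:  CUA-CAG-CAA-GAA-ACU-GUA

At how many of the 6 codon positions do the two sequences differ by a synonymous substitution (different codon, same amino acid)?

Codon 1: AUG Met / CUA Leu — nonsynonymous.
Codon 2: CAG Gln / CAG Gln — identical.
Codon 3: CAA Gln / CAA Gln — identical.
Codon 4: GAA Glu / GAA Glu — identical.
Codon 5: CCG Pro / ACU Thr — nonsynonymous.
Codon 6: GUA Val / GUA Val — identical.
Synonymous differences: 0.

0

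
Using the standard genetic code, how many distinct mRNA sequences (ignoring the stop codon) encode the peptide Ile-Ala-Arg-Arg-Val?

Ile: 3 codons.
Ala: 4 codons.
Arg: 6 codons.
Arg: 6 codons.
Val: 4 codons.
3 × 4 × 6 × 6 × 4 = 1728.

1728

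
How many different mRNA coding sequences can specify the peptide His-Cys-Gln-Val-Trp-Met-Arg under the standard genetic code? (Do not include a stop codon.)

His: 2 codons.
Cys: 2 codons.
Gln: 2 codons.
Val: 4 codons.
Trp: 1 codon.
Met: 1 codon.
Arg: 6 codons.
2 × 2 × 2 × 4 × 1 × 1 × 6 = 192.

192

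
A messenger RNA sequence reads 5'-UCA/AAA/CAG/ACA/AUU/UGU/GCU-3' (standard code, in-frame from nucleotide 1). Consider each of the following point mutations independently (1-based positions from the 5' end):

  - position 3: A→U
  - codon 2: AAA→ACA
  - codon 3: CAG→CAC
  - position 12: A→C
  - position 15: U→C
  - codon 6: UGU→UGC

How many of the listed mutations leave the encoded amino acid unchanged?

4

Codon 1: UCA (Ser) → UCU (Ser) — synonymous.
Codon 2: AAA (Lys) → ACA (Thr) — missense.
Codon 3: CAG (Gln) → CAC (His) — missense.
Codon 4: ACA (Thr) → ACC (Thr) — synonymous.
Codon 5: AUU (Ile) → AUC (Ile) — synonymous.
Codon 6: UGU (Cys) → UGC (Cys) — synonymous.
Synonymous: 4 of 6.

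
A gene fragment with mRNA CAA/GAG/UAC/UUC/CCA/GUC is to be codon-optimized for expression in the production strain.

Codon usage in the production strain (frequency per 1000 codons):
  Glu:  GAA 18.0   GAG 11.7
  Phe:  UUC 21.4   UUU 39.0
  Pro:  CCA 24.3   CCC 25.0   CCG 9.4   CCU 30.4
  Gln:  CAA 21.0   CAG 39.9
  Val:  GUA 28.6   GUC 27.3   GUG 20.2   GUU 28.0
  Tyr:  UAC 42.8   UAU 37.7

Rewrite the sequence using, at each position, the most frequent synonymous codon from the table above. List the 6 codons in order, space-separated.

Codon 1 (Gln): best is CAG at 39.9.
Codon 2 (Glu): best is GAA at 18.0.
Codon 3 (Tyr): best is UAC at 42.8.
Codon 4 (Phe): best is UUU at 39.0.
Codon 5 (Pro): best is CCU at 30.4.
Codon 6 (Val): best is GUA at 28.6.

CAG GAA UAC UUU CCU GUA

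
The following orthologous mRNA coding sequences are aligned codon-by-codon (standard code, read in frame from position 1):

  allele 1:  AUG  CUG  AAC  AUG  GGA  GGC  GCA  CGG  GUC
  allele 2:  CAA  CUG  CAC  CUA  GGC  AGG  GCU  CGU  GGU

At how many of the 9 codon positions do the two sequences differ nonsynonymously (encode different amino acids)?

Codon 1: AUG Met / CAA Gln — nonsynonymous.
Codon 2: CUG Leu / CUG Leu — identical.
Codon 3: AAC Asn / CAC His — nonsynonymous.
Codon 4: AUG Met / CUA Leu — nonsynonymous.
Codon 5: GGA Gly / GGC Gly — synonymous.
Codon 6: GGC Gly / AGG Arg — nonsynonymous.
Codon 7: GCA Ala / GCU Ala — synonymous.
Codon 8: CGG Arg / CGU Arg — synonymous.
Codon 9: GUC Val / GGU Gly — nonsynonymous.
Nonsynonymous differences: 5.

5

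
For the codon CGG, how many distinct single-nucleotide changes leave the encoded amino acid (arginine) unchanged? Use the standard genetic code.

4

Position 1: AGG → 1 synonymous.
Position 2: none → 0 synonymous.
Position 3: CGT, CGC, CGA → 3 synonymous.
Total: 1 + 0 + 3 = 4.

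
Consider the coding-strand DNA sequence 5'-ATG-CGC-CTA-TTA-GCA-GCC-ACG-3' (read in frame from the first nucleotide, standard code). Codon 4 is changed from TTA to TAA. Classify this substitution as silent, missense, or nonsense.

nonsense

Position 11 falls in codon 4: TTA → Leu.
After the substitution the codon is TAA → Stop.
The new codon is a stop codon, so this is a nonsense mutation.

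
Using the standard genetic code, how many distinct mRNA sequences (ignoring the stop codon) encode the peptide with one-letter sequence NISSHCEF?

3456

Asn: 2 codons.
Ile: 3 codons.
Ser: 6 codons.
Ser: 6 codons.
His: 2 codons.
Cys: 2 codons.
Glu: 2 codons.
Phe: 2 codons.
2 × 3 × 6 × 6 × 2 × 2 × 2 × 2 = 3456.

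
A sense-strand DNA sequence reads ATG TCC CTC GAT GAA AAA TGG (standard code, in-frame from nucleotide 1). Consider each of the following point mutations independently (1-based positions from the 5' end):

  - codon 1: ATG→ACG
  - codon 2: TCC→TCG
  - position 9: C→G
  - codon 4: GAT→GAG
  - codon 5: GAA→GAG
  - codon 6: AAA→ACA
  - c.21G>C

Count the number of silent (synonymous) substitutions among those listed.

3

Codon 1: ATG (Met) → ACG (Thr) — missense.
Codon 2: TCC (Ser) → TCG (Ser) — synonymous.
Codon 3: CTC (Leu) → CTG (Leu) — synonymous.
Codon 4: GAT (Asp) → GAG (Glu) — missense.
Codon 5: GAA (Glu) → GAG (Glu) — synonymous.
Codon 6: AAA (Lys) → ACA (Thr) — missense.
Codon 7: TGG (Trp) → TGC (Cys) — missense.
Synonymous: 3 of 7.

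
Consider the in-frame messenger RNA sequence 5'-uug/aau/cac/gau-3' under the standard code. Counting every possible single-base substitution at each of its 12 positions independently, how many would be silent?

Codon 1 (UUG, Leu): 2 synonymous substitutions.
Codon 2 (AAU, Asn): 1 synonymous substitution.
Codon 3 (CAC, His): 1 synonymous substitution.
Codon 4 (GAU, Asp): 1 synonymous substitution.
Total: 2 + 1 + 1 + 1 = 5.

5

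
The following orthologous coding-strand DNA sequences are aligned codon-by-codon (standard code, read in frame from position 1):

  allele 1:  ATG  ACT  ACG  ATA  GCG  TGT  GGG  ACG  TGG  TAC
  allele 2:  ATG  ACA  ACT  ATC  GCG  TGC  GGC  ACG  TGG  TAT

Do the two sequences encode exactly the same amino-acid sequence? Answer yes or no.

Codon 1: ATG Met / ATG Met — identical.
Codon 2: ACT Thr / ACA Thr — synonymous.
Codon 3: ACG Thr / ACT Thr — synonymous.
Codon 4: ATA Ile / ATC Ile — synonymous.
Codon 5: GCG Ala / GCG Ala — identical.
Codon 6: TGT Cys / TGC Cys — synonymous.
Codon 7: GGG Gly / GGC Gly — synonymous.
Codon 8: ACG Thr / ACG Thr — identical.
Codon 9: TGG Trp / TGG Trp — identical.
Codon 10: TAC Tyr / TAT Tyr — synonymous.
Nonsynonymous differences: 0 → same protein.

yes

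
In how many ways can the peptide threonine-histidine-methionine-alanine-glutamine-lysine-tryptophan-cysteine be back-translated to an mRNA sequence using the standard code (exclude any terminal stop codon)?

Thr: 4 codons.
His: 2 codons.
Met: 1 codon.
Ala: 4 codons.
Gln: 2 codons.
Lys: 2 codons.
Trp: 1 codon.
Cys: 2 codons.
4 × 2 × 1 × 4 × 2 × 2 × 1 × 2 = 256.

256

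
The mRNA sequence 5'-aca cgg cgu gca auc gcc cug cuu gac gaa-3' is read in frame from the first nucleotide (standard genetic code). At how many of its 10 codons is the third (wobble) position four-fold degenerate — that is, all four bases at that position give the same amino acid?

Codon 1 ACA (Thr): third position 4-fold.
Codon 2 CGG (Arg): third position 4-fold.
Codon 3 CGU (Arg): third position 4-fold.
Codon 4 GCA (Ala): third position 4-fold.
Codon 5 AUC (Ile): third position 3-fold.
Codon 6 GCC (Ala): third position 4-fold.
Codon 7 CUG (Leu): third position 4-fold.
Codon 8 CUU (Leu): third position 4-fold.
Codon 9 GAC (Asp): third position 2-fold.
Codon 10 GAA (Glu): third position 2-fold.
Four-fold degenerate third positions: 7.

7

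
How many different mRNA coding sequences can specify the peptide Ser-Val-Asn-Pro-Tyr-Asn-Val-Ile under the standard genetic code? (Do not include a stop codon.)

Ser: 6 codons.
Val: 4 codons.
Asn: 2 codons.
Pro: 4 codons.
Tyr: 2 codons.
Asn: 2 codons.
Val: 4 codons.
Ile: 3 codons.
6 × 4 × 2 × 4 × 2 × 2 × 4 × 3 = 9216.

9216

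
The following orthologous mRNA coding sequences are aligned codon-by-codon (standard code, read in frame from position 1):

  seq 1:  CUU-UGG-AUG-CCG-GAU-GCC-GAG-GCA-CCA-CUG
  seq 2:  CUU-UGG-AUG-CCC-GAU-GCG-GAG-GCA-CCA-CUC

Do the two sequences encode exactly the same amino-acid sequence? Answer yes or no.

yes

Codon 1: CUU Leu / CUU Leu — identical.
Codon 2: UGG Trp / UGG Trp — identical.
Codon 3: AUG Met / AUG Met — identical.
Codon 4: CCG Pro / CCC Pro — synonymous.
Codon 5: GAU Asp / GAU Asp — identical.
Codon 6: GCC Ala / GCG Ala — synonymous.
Codon 7: GAG Glu / GAG Glu — identical.
Codon 8: GCA Ala / GCA Ala — identical.
Codon 9: CCA Pro / CCA Pro — identical.
Codon 10: CUG Leu / CUC Leu — synonymous.
Nonsynonymous differences: 0 → same protein.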